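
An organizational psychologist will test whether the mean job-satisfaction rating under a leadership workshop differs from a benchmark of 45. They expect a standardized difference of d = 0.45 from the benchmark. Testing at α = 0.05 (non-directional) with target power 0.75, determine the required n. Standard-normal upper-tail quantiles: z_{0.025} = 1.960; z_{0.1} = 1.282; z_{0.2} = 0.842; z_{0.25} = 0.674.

For a one-sample test: n = ((z_{α/2} + z_β) / d)².
z_{α/2} + z_β = 1.960 + 0.674 = 2.634.
n = (2.634 / 0.45)² = 5.853² = 34.26.
Round up.

n = 35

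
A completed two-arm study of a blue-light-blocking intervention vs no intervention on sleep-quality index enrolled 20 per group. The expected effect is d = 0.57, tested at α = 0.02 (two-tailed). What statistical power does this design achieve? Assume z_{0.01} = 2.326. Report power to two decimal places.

power ≈ 0.30

For two equal groups, power = Φ(d·√(n/2) − z_{α/2}).
d·√(n/2) = 0.57 × √(20/2) = 0.57 × 3.162 = 1.802.
z_β = 1.802 − 2.326 = -0.524.
Power = Φ(-0.524) = 0.300.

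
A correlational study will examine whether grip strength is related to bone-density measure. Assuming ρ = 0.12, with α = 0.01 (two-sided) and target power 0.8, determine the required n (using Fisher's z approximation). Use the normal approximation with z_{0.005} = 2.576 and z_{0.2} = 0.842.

Fisher's z: C = ½·ln((1+r)/(1−r)) = ½·ln(1.2727) = 0.1206.
n = ((z_{α/2} + z_β)/C)² + 3.
(2.576 + 0.842) / 0.1206 = 3.418 / 0.1206 = 28.342.
n = 28.342² + 3 = 803.25 + 3 = 806.2.
Round up.

n = 807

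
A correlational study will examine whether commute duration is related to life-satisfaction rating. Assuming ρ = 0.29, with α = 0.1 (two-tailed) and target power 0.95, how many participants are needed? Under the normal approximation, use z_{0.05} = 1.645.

Fisher's z: C = ½·ln((1+r)/(1−r)) = ½·ln(1.8169) = 0.2986.
n = ((z_{α/2} + z_β)/C)² + 3.
(1.645 + 1.645) / 0.2986 = 3.290 / 0.2986 = 11.018.
n = 11.018² + 3 = 121.40 + 3 = 124.4.
Round up.

n = 125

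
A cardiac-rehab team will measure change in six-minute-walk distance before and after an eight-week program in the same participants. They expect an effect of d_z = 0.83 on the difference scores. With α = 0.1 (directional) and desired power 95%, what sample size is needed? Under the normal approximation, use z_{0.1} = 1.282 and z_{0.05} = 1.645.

n = 13 pairs

For a paired (one-sample on differences) test: n = ((z_{α} + z_β) / d)².
z_{α} + z_β = 1.282 + 1.645 = 2.927.
n = (2.927 / 0.83)² = 3.527² = 12.44.
Round up.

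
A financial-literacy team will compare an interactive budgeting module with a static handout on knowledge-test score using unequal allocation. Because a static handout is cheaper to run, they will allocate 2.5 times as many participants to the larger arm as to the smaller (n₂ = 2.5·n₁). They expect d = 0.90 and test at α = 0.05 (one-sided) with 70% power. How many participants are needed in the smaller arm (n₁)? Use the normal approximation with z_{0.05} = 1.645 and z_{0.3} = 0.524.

n₁ = 9

With allocation ratio k = n₂/n₁ = 2.5, Var(x̄₁−x̄₂) = σ²(1/n₁ + 1/(k·n₁)) = σ²·(k+1)/(k·n₁).
So n₁ = (1 + 1/k)·((z_{α} + z_β)/d)² = 1.400 × (2.169/0.90)².
n₁ = 1.400 × 5.81 = 8.1.
Round up: n₁ = 9, giving n₂ = ⌈2.5 × 9⌉ = ⌈22.5⌉ = 23.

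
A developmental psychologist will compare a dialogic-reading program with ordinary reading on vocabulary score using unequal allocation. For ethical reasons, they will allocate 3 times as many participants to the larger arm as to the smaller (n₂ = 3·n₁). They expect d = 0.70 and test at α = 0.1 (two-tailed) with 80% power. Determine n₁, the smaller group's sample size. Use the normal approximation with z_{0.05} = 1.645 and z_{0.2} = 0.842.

n₁ = 17

With allocation ratio k = n₂/n₁ = 3, Var(x̄₁−x̄₂) = σ²(1/n₁ + 1/(k·n₁)) = σ²·(k+1)/(k·n₁).
So n₁ = (1 + 1/k)·((z_{α/2} + z_β)/d)² = 1.333 × (2.487/0.70)².
n₁ = 1.333 × 12.62 = 16.8.
Round up: n₁ = 17, giving n₂ = 3 × 17 = 51.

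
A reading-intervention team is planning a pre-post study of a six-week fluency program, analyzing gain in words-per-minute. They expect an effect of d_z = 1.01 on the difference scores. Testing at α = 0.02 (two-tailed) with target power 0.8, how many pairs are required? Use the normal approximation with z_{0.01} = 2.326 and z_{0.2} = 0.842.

For a paired (one-sample on differences) test: n = ((z_{α/2} + z_β) / d)².
z_{α/2} + z_β = 2.326 + 0.842 = 3.168.
n = (3.168 / 1.01)² = 3.137² = 9.84.
Round up.

n = 10 pairs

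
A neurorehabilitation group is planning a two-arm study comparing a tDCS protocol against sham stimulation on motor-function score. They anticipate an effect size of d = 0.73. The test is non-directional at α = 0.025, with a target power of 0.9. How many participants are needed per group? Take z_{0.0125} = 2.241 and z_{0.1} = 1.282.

n = 47 per group

For two independent groups with equal n: n = 2·((z_{α/2} + z_β) / d)².
z_{α/2} + z_β = 2.241 + 1.282 = 3.523.
n = 2 × (3.523 / 0.73)² = 2 × 4.826² = 2 × 23.29 = 46.6.
Round up to the next whole participant.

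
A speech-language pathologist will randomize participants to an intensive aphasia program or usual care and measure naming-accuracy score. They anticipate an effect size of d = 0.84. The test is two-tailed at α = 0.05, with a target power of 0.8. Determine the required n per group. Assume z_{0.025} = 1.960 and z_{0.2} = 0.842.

For two independent groups with equal n: n = 2·((z_{α/2} + z_β) / d)².
z_{α/2} + z_β = 1.960 + 0.842 = 2.802.
n = 2 × (2.802 / 0.84)² = 2 × 3.336² = 2 × 11.13 = 22.3.
Round up to the next whole participant.

n = 23 per group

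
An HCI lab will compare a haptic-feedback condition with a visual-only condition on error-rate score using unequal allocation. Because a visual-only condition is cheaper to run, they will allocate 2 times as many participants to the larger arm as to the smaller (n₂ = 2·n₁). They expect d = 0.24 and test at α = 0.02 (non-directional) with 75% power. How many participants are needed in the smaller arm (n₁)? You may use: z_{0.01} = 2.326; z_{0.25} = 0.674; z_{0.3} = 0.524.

With allocation ratio k = n₂/n₁ = 2, Var(x̄₁−x̄₂) = σ²(1/n₁ + 1/(k·n₁)) = σ²·(k+1)/(k·n₁).
So n₁ = (1 + 1/k)·((z_{α/2} + z_β)/d)² = 1.500 × (3.000/0.24)².
n₁ = 1.500 × 156.25 = 234.4.
Round up: n₁ = 235, giving n₂ = 2 × 235 = 470.

n₁ = 235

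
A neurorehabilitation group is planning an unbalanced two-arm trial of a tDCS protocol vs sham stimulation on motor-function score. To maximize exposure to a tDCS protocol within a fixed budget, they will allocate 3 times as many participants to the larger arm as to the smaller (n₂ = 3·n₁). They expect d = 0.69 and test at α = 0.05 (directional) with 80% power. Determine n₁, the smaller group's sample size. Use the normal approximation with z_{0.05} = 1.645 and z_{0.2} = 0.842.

n₁ = 18

With allocation ratio k = n₂/n₁ = 3, Var(x̄₁−x̄₂) = σ²(1/n₁ + 1/(k·n₁)) = σ²·(k+1)/(k·n₁).
So n₁ = (1 + 1/k)·((z_{α} + z_β)/d)² = 1.333 × (2.487/0.69)².
n₁ = 1.333 × 12.99 = 17.3.
Round up: n₁ = 18, giving n₂ = 3 × 18 = 54.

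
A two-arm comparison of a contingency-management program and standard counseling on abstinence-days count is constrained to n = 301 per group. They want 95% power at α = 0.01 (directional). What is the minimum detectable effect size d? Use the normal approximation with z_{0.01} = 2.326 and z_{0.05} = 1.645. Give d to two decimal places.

For two independent groups of n = 301 each: d_min = (z_{α} + z_β)·√(2/n).
z-sum = 2.326 + 1.645 = 3.971.
d_min = 3.971 × √(2/301) = 3.971 × 0.0815 = 0.324.

d_min ≈ 0.32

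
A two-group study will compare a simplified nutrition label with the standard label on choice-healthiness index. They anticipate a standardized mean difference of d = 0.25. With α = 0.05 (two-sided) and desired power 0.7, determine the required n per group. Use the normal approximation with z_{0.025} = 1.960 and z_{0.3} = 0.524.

For two independent groups with equal n: n = 2·((z_{α/2} + z_β) / d)².
z_{α/2} + z_β = 1.960 + 0.524 = 2.484.
n = 2 × (2.484 / 0.25)² = 2 × 9.936² = 2 × 98.72 = 197.4.
Round up to the next whole participant.

n = 198 per group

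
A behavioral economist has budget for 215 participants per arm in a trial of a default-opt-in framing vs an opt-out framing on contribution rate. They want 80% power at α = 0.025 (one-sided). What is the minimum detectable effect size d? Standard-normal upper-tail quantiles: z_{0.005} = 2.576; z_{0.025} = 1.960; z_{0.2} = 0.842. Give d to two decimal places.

d_min ≈ 0.27

For two independent groups of n = 215 each: d_min = (z_{α} + z_β)·√(2/n).
z-sum = 1.960 + 0.842 = 2.802.
d_min = 2.802 × √(2/215) = 2.802 × 0.0964 = 0.270.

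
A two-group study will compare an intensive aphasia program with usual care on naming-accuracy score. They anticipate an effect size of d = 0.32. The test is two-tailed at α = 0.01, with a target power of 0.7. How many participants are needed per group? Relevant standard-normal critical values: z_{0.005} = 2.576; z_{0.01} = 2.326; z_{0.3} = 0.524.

For two independent groups with equal n: n = 2·((z_{α/2} + z_β) / d)².
z_{α/2} + z_β = 2.576 + 0.524 = 3.100.
n = 2 × (3.100 / 0.32)² = 2 × 9.688² = 2 × 93.85 = 187.7.
Round up to the next whole participant.

n = 188 per group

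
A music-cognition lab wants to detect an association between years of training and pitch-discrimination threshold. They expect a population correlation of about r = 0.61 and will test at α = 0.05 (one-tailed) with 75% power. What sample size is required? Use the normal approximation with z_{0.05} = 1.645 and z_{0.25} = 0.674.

n = 14

Fisher's z: C = ½·ln((1+r)/(1−r)) = ½·ln(4.1282) = 0.7089.
n = ((z_{α} + z_β)/C)² + 3.
(1.645 + 0.674) / 0.7089 = 2.319 / 0.7089 = 3.271.
n = 3.271² + 3 = 10.70 + 3 = 13.7.
Round up.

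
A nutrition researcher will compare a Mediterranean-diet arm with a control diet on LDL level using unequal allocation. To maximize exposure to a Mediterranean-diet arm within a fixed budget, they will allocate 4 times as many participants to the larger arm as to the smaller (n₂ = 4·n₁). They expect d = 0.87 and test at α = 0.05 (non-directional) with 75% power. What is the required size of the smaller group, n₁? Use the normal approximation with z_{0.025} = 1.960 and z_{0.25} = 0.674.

With allocation ratio k = n₂/n₁ = 4, Var(x̄₁−x̄₂) = σ²(1/n₁ + 1/(k·n₁)) = σ²·(k+1)/(k·n₁).
So n₁ = (1 + 1/k)·((z_{α/2} + z_β)/d)² = 1.250 × (2.634/0.87)².
n₁ = 1.250 × 9.17 = 11.5.
Round up: n₁ = 12, giving n₂ = 4 × 12 = 48.

n₁ = 12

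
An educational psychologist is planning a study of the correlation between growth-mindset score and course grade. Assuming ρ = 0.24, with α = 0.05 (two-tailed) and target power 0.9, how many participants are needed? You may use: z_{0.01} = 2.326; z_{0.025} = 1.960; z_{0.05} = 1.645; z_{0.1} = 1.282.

n = 179

Fisher's z: C = ½·ln((1+r)/(1−r)) = ½·ln(1.6316) = 0.2448.
n = ((z_{α/2} + z_β)/C)² + 3.
(1.960 + 1.282) / 0.2448 = 3.242 / 0.2448 = 13.243.
n = 13.243² + 3 = 175.39 + 3 = 178.4.
Round up.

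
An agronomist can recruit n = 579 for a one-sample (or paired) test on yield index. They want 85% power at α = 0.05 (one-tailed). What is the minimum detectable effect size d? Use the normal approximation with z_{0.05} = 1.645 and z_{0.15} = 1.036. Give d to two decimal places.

d_min ≈ 0.11

For a single sample (or paired design) of n = 579: d_min = (z_{α} + z_β)/√n.
z-sum = 1.645 + 1.036 = 2.681.
d_min = 2.681 / √579 = 2.681 / 24.062 = 0.111.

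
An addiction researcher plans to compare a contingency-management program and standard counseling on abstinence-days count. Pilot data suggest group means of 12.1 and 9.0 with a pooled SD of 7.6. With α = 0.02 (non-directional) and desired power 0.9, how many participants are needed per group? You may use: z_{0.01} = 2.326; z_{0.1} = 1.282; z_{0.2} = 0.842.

n = 157 per group

Cohen's d = |M₁ − M₂| / SD_pooled = |12.1 − 9.0| / 7.6 = 3.1 / 7.6 = 0.408.
For two independent groups with equal n: n = 2·((z_{α/2} + z_β) / d)².
z_{α/2} + z_β = 2.326 + 1.282 = 3.608.
n = 2 × (3.608 / 0.408)² = 2 × 8.843² = 2 × 78.20 = 156.4.
Round up to the next whole participant.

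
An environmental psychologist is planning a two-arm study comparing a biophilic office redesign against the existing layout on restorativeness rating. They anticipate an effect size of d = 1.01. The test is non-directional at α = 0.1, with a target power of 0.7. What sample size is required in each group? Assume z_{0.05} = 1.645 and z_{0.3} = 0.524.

For two independent groups with equal n: n = 2·((z_{α/2} + z_β) / d)².
z_{α/2} + z_β = 1.645 + 0.524 = 2.169.
n = 2 × (2.169 / 1.01)² = 2 × 2.148² = 2 × 4.61 = 9.2.
Round up to the next whole participant.

n = 10 per group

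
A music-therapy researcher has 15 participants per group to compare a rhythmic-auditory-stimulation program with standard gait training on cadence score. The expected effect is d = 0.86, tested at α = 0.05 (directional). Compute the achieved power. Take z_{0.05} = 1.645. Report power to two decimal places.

power ≈ 0.76

For two equal groups, power = Φ(d·√(n/2) − z_{α}).
d·√(n/2) = 0.86 × √(15/2) = 0.86 × 2.739 = 2.355.
z_β = 2.355 − 1.645 = 0.710.
Power = Φ(0.710) = 0.761.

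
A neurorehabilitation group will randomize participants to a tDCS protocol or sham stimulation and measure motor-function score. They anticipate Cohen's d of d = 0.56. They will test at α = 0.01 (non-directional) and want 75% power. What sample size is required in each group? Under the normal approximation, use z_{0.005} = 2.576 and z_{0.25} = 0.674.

For two independent groups with equal n: n = 2·((z_{α/2} + z_β) / d)².
z_{α/2} + z_β = 2.576 + 0.674 = 3.250.
n = 2 × (3.250 / 0.56)² = 2 × 5.804² = 2 × 33.68 = 67.4.
Round up to the next whole participant.

n = 68 per group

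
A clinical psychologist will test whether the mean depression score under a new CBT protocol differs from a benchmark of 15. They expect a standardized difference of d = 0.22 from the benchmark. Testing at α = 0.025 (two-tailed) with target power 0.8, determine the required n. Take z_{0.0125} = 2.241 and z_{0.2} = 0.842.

For a one-sample test: n = ((z_{α/2} + z_β) / d)².
z_{α/2} + z_β = 2.241 + 0.842 = 3.083.
n = (3.083 / 0.22)² = 14.014² = 196.38.
Round up.

n = 197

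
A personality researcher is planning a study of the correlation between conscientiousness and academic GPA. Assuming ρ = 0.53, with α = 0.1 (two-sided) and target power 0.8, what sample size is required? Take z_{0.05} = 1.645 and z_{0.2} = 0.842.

Fisher's z: C = ½·ln((1+r)/(1−r)) = ½·ln(3.2553) = 0.5901.
n = ((z_{α/2} + z_β)/C)² + 3.
(1.645 + 0.842) / 0.5901 = 2.487 / 0.5901 = 4.215.
n = 4.215² + 3 = 17.76 + 3 = 20.8.
Round up.

n = 21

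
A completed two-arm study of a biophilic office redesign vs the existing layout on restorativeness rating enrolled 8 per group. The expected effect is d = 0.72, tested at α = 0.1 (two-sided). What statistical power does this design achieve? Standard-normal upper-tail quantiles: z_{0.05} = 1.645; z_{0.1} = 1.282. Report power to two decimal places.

power ≈ 0.42

For two equal groups, power = Φ(d·√(n/2) − z_{α/2}).
d·√(n/2) = 0.72 × √(8/2) = 0.72 × 2.000 = 1.440.
z_β = 1.440 − 1.645 = -0.205.
Power = Φ(-0.205) = 0.419.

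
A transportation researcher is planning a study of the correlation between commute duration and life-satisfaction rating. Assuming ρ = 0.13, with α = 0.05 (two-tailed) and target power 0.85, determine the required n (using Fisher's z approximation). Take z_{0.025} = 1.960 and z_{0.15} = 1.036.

Fisher's z: C = ½·ln((1+r)/(1−r)) = ½·ln(1.2989) = 0.1307.
n = ((z_{α/2} + z_β)/C)² + 3.
(1.960 + 1.036) / 0.1307 = 2.996 / 0.1307 = 22.923.
n = 22.923² + 3 = 525.45 + 3 = 528.5.
Round up.

n = 529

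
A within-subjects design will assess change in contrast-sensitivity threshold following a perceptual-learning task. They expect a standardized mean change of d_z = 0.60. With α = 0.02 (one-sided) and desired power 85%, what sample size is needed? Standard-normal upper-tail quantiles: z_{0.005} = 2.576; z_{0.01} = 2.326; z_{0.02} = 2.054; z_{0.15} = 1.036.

For a paired (one-sample on differences) test: n = ((z_{α} + z_β) / d)².
z_{α} + z_β = 2.054 + 1.036 = 3.090.
n = (3.090 / 0.60)² = 5.150² = 26.52.
Round up.

n = 27 pairs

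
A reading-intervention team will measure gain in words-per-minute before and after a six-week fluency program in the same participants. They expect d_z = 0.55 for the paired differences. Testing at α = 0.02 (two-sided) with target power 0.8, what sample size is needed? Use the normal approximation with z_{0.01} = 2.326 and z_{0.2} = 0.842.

For a paired (one-sample on differences) test: n = ((z_{α/2} + z_β) / d)².
z_{α/2} + z_β = 2.326 + 0.842 = 3.168.
n = (3.168 / 0.55)² = 5.760² = 33.18.
Round up.

n = 34 pairs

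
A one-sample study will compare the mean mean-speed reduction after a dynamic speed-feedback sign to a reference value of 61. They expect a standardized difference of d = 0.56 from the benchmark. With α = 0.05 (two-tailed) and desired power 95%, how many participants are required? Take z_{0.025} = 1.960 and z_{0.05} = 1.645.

n = 42

For a one-sample test: n = ((z_{α/2} + z_β) / d)².
z_{α/2} + z_β = 1.960 + 1.645 = 3.605.
n = (3.605 / 0.56)² = 6.437² = 41.44.
Round up.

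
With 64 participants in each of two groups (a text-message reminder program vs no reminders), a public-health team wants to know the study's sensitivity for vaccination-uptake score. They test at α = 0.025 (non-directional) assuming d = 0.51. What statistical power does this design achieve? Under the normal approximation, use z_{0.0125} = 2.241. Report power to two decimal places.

power ≈ 0.74

For two equal groups, power = Φ(d·√(n/2) − z_{α/2}).
d·√(n/2) = 0.51 × √(64/2) = 0.51 × 5.657 = 2.885.
z_β = 2.885 − 2.241 = 0.644.
Power = Φ(0.644) = 0.740.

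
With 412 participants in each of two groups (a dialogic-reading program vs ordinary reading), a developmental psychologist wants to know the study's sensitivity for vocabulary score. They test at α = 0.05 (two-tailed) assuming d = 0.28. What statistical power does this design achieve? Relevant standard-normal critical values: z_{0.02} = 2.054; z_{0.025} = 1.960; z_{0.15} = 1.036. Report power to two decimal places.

power ≈ 0.98

For two equal groups, power = Φ(d·√(n/2) − z_{α/2}).
d·√(n/2) = 0.28 × √(412/2) = 0.28 × 14.353 = 4.019.
z_β = 4.019 − 1.960 = 2.059.
Power = Φ(2.059) = 0.980.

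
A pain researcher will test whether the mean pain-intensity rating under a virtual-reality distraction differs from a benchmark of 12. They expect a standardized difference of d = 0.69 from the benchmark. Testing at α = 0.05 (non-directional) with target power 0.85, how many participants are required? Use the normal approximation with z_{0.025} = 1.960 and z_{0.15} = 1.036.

For a one-sample test: n = ((z_{α/2} + z_β) / d)².
z_{α/2} + z_β = 1.960 + 1.036 = 2.996.
n = (2.996 / 0.69)² = 4.342² = 18.85.
Round up.

n = 19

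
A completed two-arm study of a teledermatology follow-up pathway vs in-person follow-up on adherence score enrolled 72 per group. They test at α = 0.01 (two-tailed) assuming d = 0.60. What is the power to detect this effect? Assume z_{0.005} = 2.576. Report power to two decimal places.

power ≈ 0.85

For two equal groups, power = Φ(d·√(n/2) − z_{α/2}).
d·√(n/2) = 0.60 × √(72/2) = 0.60 × 6.000 = 3.600.
z_β = 3.600 − 2.576 = 1.024.
Power = Φ(1.024) = 0.847.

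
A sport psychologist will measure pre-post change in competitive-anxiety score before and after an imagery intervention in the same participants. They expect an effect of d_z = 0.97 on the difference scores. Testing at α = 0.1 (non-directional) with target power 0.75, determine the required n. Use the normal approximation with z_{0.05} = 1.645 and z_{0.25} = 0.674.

n = 6 pairs

For a paired (one-sample on differences) test: n = ((z_{α/2} + z_β) / d)².
z_{α/2} + z_β = 1.645 + 0.674 = 2.319.
n = (2.319 / 0.97)² = 2.391² = 5.72.
Round up.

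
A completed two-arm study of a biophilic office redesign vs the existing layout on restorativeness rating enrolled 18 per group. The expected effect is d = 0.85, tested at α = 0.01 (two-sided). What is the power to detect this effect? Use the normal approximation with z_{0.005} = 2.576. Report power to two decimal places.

power ≈ 0.49

For two equal groups, power = Φ(d·√(n/2) − z_{α/2}).
d·√(n/2) = 0.85 × √(18/2) = 0.85 × 3.000 = 2.550.
z_β = 2.550 − 2.576 = -0.026.
Power = Φ(-0.026) = 0.490.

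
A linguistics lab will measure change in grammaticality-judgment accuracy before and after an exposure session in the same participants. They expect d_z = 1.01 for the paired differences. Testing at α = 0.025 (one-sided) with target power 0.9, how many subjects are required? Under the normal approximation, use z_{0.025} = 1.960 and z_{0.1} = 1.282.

For a paired (one-sample on differences) test: n = ((z_{α} + z_β) / d)².
z_{α} + z_β = 1.960 + 1.282 = 3.242.
n = (3.242 / 1.01)² = 3.210² = 10.30.
Round up.

n = 11 pairs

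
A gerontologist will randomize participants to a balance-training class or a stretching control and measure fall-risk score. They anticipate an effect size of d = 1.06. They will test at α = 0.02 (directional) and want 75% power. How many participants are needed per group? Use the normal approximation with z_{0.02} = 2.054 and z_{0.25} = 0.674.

n = 14 per group

For two independent groups with equal n: n = 2·((z_{α} + z_β) / d)².
z_{α} + z_β = 2.054 + 0.674 = 2.728.
n = 2 × (2.728 / 1.06)² = 2 × 2.574² = 2 × 6.62 = 13.2.
Round up to the next whole participant.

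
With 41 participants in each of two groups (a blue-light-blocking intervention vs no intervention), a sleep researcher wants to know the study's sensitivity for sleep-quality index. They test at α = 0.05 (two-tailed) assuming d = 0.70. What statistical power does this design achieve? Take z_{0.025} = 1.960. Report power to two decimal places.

power ≈ 0.89

For two equal groups, power = Φ(d·√(n/2) − z_{α/2}).
d·√(n/2) = 0.70 × √(41/2) = 0.70 × 4.528 = 3.169.
z_β = 3.169 − 1.960 = 1.209.
Power = Φ(1.209) = 0.887.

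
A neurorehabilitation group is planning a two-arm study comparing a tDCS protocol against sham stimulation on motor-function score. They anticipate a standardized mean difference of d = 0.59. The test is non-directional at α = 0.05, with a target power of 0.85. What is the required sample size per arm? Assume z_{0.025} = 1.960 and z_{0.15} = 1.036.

For two independent groups with equal n: n = 2·((z_{α/2} + z_β) / d)².
z_{α/2} + z_β = 1.960 + 1.036 = 2.996.
n = 2 × (2.996 / 0.59)² = 2 × 5.078² = 2 × 25.79 = 51.6.
Round up to the next whole participant.

n = 52 per group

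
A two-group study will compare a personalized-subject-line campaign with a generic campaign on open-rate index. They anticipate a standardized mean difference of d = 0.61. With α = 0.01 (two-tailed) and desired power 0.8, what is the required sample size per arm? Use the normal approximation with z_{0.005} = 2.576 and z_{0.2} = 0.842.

For two independent groups with equal n: n = 2·((z_{α/2} + z_β) / d)².
z_{α/2} + z_β = 2.576 + 0.842 = 3.418.
n = 2 × (3.418 / 0.61)² = 2 × 5.603² = 2 × 31.40 = 62.8.
Round up to the next whole participant.

n = 63 per group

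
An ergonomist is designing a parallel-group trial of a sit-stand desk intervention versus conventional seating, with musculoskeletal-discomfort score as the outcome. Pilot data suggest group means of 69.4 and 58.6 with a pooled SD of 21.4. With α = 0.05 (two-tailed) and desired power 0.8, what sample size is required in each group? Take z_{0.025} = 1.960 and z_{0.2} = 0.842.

n = 62 per group

Cohen's d = |M₁ − M₂| / SD_pooled = |69.4 − 58.6| / 21.4 = 10.8 / 21.4 = 0.505.
For two independent groups with equal n: n = 2·((z_{α/2} + z_β) / d)².
z_{α/2} + z_β = 1.960 + 0.842 = 2.802.
n = 2 × (2.802 / 0.505)² = 2 × 5.549² = 2 × 30.79 = 61.6.
Round up to the next whole participant.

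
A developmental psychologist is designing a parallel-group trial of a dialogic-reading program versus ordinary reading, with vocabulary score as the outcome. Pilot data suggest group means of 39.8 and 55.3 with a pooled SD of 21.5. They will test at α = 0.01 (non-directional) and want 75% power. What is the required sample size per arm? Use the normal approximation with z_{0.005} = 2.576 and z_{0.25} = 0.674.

n = 41 per group

Cohen's d = |M₁ − M₂| / SD_pooled = |39.8 − 55.3| / 21.5 = 15.5 / 21.5 = 0.721.
For two independent groups with equal n: n = 2·((z_{α/2} + z_β) / d)².
z_{α/2} + z_β = 2.576 + 0.674 = 3.250.
n = 2 × (3.250 / 0.721)² = 2 × 4.508² = 2 × 20.32 = 40.6.
Round up to the next whole participant.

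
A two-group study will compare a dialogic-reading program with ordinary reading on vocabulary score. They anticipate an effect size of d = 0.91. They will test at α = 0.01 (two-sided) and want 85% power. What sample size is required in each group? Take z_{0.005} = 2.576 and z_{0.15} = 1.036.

For two independent groups with equal n: n = 2·((z_{α/2} + z_β) / d)².
z_{α/2} + z_β = 2.576 + 1.036 = 3.612.
n = 2 × (3.612 / 0.91)² = 2 × 3.969² = 2 × 15.75 = 31.5.
Round up to the next whole participant.

n = 32 per group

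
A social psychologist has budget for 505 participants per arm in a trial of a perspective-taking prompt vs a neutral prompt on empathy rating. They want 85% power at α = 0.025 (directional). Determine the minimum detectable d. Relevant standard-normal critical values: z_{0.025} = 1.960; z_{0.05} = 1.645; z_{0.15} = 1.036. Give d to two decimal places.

d_min ≈ 0.19

For two independent groups of n = 505 each: d_min = (z_{α} + z_β)·√(2/n).
z-sum = 1.960 + 1.036 = 2.996.
d_min = 2.996 × √(2/505) = 2.996 × 0.0629 = 0.189.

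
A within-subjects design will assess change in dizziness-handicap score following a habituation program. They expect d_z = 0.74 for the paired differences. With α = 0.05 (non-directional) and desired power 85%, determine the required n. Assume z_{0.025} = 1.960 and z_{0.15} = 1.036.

For a paired (one-sample on differences) test: n = ((z_{α/2} + z_β) / d)².
z_{α/2} + z_β = 1.960 + 1.036 = 2.996.
n = (2.996 / 0.74)² = 4.049² = 16.39.
Round up.

n = 17 pairs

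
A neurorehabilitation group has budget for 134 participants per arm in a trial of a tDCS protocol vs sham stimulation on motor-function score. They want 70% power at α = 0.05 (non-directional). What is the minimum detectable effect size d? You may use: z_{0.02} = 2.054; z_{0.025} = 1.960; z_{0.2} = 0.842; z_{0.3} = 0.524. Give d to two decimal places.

For two independent groups of n = 134 each: d_min = (z_{α/2} + z_β)·√(2/n).
z-sum = 1.960 + 0.524 = 2.484.
d_min = 2.484 × √(2/134) = 2.484 × 0.1222 = 0.303.

d_min ≈ 0.30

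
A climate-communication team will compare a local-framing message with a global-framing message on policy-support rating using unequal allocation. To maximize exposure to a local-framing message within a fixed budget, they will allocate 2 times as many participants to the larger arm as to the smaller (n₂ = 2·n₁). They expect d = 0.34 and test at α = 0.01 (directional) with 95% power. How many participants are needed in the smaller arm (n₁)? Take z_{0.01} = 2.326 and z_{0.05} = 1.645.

n₁ = 205

With allocation ratio k = n₂/n₁ = 2, Var(x̄₁−x̄₂) = σ²(1/n₁ + 1/(k·n₁)) = σ²·(k+1)/(k·n₁).
So n₁ = (1 + 1/k)·((z_{α} + z_β)/d)² = 1.500 × (3.971/0.34)².
n₁ = 1.500 × 136.41 = 204.6.
Round up: n₁ = 205, giving n₂ = 2 × 205 = 410.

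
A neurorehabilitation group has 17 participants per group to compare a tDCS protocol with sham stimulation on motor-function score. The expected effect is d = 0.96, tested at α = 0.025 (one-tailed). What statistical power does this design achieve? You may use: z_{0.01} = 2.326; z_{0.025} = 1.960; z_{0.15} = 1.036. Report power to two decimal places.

For two equal groups, power = Φ(d·√(n/2) − z_{α}).
d·√(n/2) = 0.96 × √(17/2) = 0.96 × 2.915 = 2.799.
z_β = 2.799 − 1.960 = 0.839.
Power = Φ(0.839) = 0.799.

power ≈ 0.80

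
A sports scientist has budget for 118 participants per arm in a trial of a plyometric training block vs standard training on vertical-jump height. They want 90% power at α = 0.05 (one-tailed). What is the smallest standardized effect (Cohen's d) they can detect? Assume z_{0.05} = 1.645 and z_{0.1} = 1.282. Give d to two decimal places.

For two independent groups of n = 118 each: d_min = (z_{α} + z_β)·√(2/n).
z-sum = 1.645 + 1.282 = 2.927.
d_min = 2.927 × √(2/118) = 2.927 × 0.1302 = 0.381.

d_min ≈ 0.38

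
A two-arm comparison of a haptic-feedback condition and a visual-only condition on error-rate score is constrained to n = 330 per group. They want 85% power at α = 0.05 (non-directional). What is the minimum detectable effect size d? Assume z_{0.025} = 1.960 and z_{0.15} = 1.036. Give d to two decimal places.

For two independent groups of n = 330 each: d_min = (z_{α/2} + z_β)·√(2/n).
z-sum = 1.960 + 1.036 = 2.996.
d_min = 2.996 × √(2/330) = 2.996 × 0.0778 = 0.233.

d_min ≈ 0.23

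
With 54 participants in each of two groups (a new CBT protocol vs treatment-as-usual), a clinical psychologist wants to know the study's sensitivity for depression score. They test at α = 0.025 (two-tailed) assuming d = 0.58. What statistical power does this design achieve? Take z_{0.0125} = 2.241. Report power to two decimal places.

For two equal groups, power = Φ(d·√(n/2) − z_{α/2}).
d·√(n/2) = 0.58 × √(54/2) = 0.58 × 5.196 = 3.014.
z_β = 3.014 − 2.241 = 0.773.
Power = Φ(0.773) = 0.780.

power ≈ 0.78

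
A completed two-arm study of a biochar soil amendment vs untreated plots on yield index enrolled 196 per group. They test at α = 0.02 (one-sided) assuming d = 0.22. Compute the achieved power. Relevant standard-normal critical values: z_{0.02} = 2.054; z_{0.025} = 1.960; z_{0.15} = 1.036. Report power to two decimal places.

For two equal groups, power = Φ(d·√(n/2) − z_{α}).
d·√(n/2) = 0.22 × √(196/2) = 0.22 × 9.899 = 2.178.
z_β = 2.178 − 2.054 = 0.124.
Power = Φ(0.124) = 0.549.

power ≈ 0.55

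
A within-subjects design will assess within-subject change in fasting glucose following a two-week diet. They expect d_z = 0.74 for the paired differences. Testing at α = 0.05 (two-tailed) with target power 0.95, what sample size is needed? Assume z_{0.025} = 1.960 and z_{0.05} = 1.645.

For a paired (one-sample on differences) test: n = ((z_{α/2} + z_β) / d)².
z_{α/2} + z_β = 1.960 + 1.645 = 3.605.
n = (3.605 / 0.74)² = 4.872² = 23.73.
Round up.

n = 24 pairs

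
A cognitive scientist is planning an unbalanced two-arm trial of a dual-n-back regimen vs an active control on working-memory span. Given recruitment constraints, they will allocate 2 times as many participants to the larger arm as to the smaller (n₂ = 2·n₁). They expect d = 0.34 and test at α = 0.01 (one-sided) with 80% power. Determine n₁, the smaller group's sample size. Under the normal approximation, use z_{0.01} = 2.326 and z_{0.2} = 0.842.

With allocation ratio k = n₂/n₁ = 2, Var(x̄₁−x̄₂) = σ²(1/n₁ + 1/(k·n₁)) = σ²·(k+1)/(k·n₁).
So n₁ = (1 + 1/k)·((z_{α} + z_β)/d)² = 1.500 × (3.168/0.34)².
n₁ = 1.500 × 86.82 = 130.2.
Round up: n₁ = 131, giving n₂ = 2 × 131 = 262.

n₁ = 131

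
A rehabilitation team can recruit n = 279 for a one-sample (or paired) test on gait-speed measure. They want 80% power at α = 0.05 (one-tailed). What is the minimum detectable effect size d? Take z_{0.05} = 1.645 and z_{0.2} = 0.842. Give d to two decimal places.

For a single sample (or paired design) of n = 279: d_min = (z_{α} + z_β)/√n.
z-sum = 1.645 + 0.842 = 2.487.
d_min = 2.487 / √279 = 2.487 / 16.703 = 0.149.

d_min ≈ 0.15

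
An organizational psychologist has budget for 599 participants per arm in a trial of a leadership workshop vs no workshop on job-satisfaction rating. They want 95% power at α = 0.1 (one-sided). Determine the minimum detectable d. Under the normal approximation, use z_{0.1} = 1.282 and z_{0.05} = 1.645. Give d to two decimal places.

For two independent groups of n = 599 each: d_min = (z_{α} + z_β)·√(2/n).
z-sum = 1.282 + 1.645 = 2.927.
d_min = 2.927 × √(2/599) = 2.927 × 0.0578 = 0.169.

d_min ≈ 0.17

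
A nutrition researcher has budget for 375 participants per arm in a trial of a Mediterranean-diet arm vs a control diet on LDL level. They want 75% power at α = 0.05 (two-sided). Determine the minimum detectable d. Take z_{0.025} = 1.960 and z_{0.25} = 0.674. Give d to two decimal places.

For two independent groups of n = 375 each: d_min = (z_{α/2} + z_β)·√(2/n).
z-sum = 1.960 + 0.674 = 2.634.
d_min = 2.634 × √(2/375) = 2.634 × 0.0730 = 0.192.

d_min ≈ 0.19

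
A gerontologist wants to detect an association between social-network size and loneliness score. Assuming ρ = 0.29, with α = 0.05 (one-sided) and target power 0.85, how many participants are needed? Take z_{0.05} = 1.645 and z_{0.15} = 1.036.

Fisher's z: C = ½·ln((1+r)/(1−r)) = ½·ln(1.8169) = 0.2986.
n = ((z_{α} + z_β)/C)² + 3.
(1.645 + 1.036) / 0.2986 = 2.681 / 0.2986 = 8.979.
n = 8.979² + 3 = 80.61 + 3 = 83.6.
Round up.

n = 84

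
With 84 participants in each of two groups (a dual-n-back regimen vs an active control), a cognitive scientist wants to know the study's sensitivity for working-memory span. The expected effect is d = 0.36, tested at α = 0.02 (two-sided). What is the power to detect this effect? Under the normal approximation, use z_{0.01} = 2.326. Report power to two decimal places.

For two equal groups, power = Φ(d·√(n/2) − z_{α/2}).
d·√(n/2) = 0.36 × √(84/2) = 0.36 × 6.481 = 2.333.
z_β = 2.333 − 2.326 = 0.007.
Power = Φ(0.007) = 0.503.

power ≈ 0.50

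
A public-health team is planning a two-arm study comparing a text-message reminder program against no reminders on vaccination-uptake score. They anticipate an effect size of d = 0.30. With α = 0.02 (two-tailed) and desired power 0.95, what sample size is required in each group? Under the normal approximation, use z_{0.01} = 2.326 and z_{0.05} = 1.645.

For two independent groups with equal n: n = 2·((z_{α/2} + z_β) / d)².
z_{α/2} + z_β = 2.326 + 1.645 = 3.971.
n = 2 × (3.971 / 0.30)² = 2 × 13.237² = 2 × 175.21 = 350.4.
Round up to the next whole participant.

n = 351 per group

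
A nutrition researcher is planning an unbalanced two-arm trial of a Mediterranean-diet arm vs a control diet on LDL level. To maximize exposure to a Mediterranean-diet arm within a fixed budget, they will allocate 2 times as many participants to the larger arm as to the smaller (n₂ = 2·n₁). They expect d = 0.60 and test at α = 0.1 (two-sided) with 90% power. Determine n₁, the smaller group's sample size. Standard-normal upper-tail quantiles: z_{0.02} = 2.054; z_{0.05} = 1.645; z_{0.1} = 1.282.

n₁ = 36

With allocation ratio k = n₂/n₁ = 2, Var(x̄₁−x̄₂) = σ²(1/n₁ + 1/(k·n₁)) = σ²·(k+1)/(k·n₁).
So n₁ = (1 + 1/k)·((z_{α/2} + z_β)/d)² = 1.500 × (2.927/0.60)².
n₁ = 1.500 × 23.80 = 35.7.
Round up: n₁ = 36, giving n₂ = 2 × 36 = 72.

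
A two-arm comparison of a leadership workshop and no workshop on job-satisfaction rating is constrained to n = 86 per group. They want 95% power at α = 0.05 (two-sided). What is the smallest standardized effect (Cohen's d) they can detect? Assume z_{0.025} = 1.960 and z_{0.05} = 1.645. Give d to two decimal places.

d_min ≈ 0.55

For two independent groups of n = 86 each: d_min = (z_{α/2} + z_β)·√(2/n).
z-sum = 1.960 + 1.645 = 3.605.
d_min = 3.605 × √(2/86) = 3.605 × 0.1525 = 0.550.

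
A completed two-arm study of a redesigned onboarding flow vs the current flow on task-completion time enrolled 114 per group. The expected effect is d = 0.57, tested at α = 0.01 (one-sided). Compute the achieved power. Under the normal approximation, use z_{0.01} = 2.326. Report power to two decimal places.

power ≈ 0.98

For two equal groups, power = Φ(d·√(n/2) − z_{α}).
d·√(n/2) = 0.57 × √(114/2) = 0.57 × 7.550 = 4.303.
z_β = 4.303 − 2.326 = 1.977.
Power = Φ(1.977) = 0.976.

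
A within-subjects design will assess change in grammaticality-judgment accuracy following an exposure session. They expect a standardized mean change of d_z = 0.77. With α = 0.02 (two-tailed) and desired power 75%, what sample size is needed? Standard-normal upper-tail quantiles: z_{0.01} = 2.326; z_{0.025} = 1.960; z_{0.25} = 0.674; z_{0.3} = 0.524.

For a paired (one-sample on differences) test: n = ((z_{α/2} + z_β) / d)².
z_{α/2} + z_β = 2.326 + 0.674 = 3.000.
n = (3.000 / 0.77)² = 3.896² = 15.18.
Round up.

n = 16 pairs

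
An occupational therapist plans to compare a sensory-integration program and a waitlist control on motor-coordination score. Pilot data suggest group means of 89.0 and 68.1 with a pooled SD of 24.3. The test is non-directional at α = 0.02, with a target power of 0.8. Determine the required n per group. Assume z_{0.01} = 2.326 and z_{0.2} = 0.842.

Cohen's d = |M₁ − M₂| / SD_pooled = |89.0 − 68.1| / 24.3 = 20.9 / 24.3 = 0.860.
For two independent groups with equal n: n = 2·((z_{α/2} + z_β) / d)².
z_{α/2} + z_β = 2.326 + 0.842 = 3.168.
n = 2 × (3.168 / 0.860)² = 2 × 3.684² = 2 × 13.57 = 27.1.
Round up to the next whole participant.

n = 28 per group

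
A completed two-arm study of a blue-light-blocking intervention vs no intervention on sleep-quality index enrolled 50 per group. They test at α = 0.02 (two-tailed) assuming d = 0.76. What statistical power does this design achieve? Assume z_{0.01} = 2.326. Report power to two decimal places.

For two equal groups, power = Φ(d·√(n/2) − z_{α/2}).
d·√(n/2) = 0.76 × √(50/2) = 0.76 × 5.000 = 3.800.
z_β = 3.800 − 2.326 = 1.474.
Power = Φ(1.474) = 0.930.

power ≈ 0.93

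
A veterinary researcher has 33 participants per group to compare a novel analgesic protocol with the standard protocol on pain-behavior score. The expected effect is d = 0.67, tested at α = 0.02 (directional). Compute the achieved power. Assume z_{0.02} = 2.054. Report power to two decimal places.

For two equal groups, power = Φ(d·√(n/2) − z_{α}).
d·√(n/2) = 0.67 × √(33/2) = 0.67 × 4.062 = 2.722.
z_β = 2.722 − 2.054 = 0.668.
Power = Φ(0.668) = 0.748.

power ≈ 0.75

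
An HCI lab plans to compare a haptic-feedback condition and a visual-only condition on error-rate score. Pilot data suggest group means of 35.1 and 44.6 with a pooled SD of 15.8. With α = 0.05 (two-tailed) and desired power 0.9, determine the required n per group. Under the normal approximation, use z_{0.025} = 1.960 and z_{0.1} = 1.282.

Cohen's d = |M₁ − M₂| / SD_pooled = |35.1 − 44.6| / 15.8 = 9.5 / 15.8 = 0.601.
For two independent groups with equal n: n = 2·((z_{α/2} + z_β) / d)².
z_{α/2} + z_β = 1.960 + 1.282 = 3.242.
n = 2 × (3.242 / 0.601)² = 2 × 5.394² = 2 × 29.10 = 58.2.
Round up to the next whole participant.

n = 59 per group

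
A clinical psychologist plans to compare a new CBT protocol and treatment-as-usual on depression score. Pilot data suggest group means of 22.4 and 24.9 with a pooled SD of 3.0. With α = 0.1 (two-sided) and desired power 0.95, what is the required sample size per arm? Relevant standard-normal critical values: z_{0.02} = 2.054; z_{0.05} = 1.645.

Cohen's d = |M₁ − M₂| / SD_pooled = |22.4 − 24.9| / 3.0 = 2.5 / 3.0 = 0.833.
For two independent groups with equal n: n = 2·((z_{α/2} + z_β) / d)².
z_{α/2} + z_β = 1.645 + 1.645 = 3.290.
n = 2 × (3.290 / 0.833)² = 2 × 3.950² = 2 × 15.60 = 31.2.
Round up to the next whole participant.

n = 32 per group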